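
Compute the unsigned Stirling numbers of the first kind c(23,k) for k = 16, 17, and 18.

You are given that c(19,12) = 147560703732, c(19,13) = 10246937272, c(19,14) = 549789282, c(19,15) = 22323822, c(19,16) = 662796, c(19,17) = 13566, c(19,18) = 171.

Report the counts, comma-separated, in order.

3256091103430, 136717357942, 4546047198

i=20: T(20,13)=147560703732+19·10246937272=342252511900 | T(20,14)=10246937272+19·549789282=20692933630 | T(20,15)=549789282+19·22323822=973941900 | T(20,16)=22323822+19·662796=34916946 | T(20,17)=662796+19·13566=920550 | T(20,18)=13566+19·171=16815
i=21: T(21,14)=342252511900+20·20692933630=756111184500 | T(21,15)=20692933630+20·973941900=40171771630 | T(21,16)=973941900+20·34916946=1672280820 | T(21,17)=34916946+20·920550=53327946 | T(21,18)=920550+20·16815=1256850
i=22: T(22,15)=756111184500+21·40171771630=1599718388730 | T(22,16)=40171771630+21·1672280820=75289668850 | T(22,17)=1672280820+21·53327946=2792167686 | T(22,18)=53327946+21·1256850=79721796
i=23: T(23,16)=1599718388730+22·75289668850=3256091103430 | T(23,17)=75289668850+22·2792167686=136717357942 | T(23,18)=2792167686+22·79721796=4546047198
Read c(23,16) = 3256091103430, c(23,17) = 136717357942, c(23,18) = 4546047198.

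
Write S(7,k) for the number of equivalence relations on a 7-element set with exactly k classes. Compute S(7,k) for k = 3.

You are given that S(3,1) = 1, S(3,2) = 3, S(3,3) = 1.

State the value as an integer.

301

r4: T_4,1=1×1+0=1; T_4,2=2×3+1=7; T_4,3=3×1+3=6
r5: T_5,1=1×1+0=1; T_5,2=2×7+1=15; T_5,3=3×6+7=25
r6: T_6,2=2×15+1=31; T_6,3=3×25+15=90
r7: T_7,3=3×90+31=301
Read S(7,3) = 301.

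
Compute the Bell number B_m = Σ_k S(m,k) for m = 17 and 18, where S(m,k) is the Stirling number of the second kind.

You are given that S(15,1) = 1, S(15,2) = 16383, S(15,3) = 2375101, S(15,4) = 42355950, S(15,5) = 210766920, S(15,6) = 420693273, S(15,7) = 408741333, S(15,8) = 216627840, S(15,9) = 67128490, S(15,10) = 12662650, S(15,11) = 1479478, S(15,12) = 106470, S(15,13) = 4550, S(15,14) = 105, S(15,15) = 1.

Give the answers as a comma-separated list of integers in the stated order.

row 16: T[16][1]=1·1+0=1  T[16][2]=2·16383+1=32767  T[16][3]=3·2375101+16383=7141686  T[16][4]=4·42355950+2375101=171798901  T[16][5]=5·210766920+42355950=1096190550  T[16][6]=6·420693273+210766920=2734926558  T[16][7]=7·408741333+420693273=3281882604  T[16][8]=8·216627840+408741333=2141764053  T[16][9]=9·67128490+216627840=820784250  T[16][10]=10·12662650+67128490=193754990  T[16][11]=11·1479478+12662650=28936908  T[16][12]=12·106470+1479478=2757118  T[16][13]=13·4550+106470=165620  T[16][14]=14·105+4550=6020  T[16][15]=15·1+105=120  T[16][16]=16·0+1=1
row 17: T[17][1]=1·1+0=1  T[17][2]=2·32767+1=65535  T[17][3]=3·7141686+32767=21457825  T[17][4]=4·171798901+7141686=694337290  T[17][5]=5·1096190550+171798901=5652751651  T[17][6]=6·2734926558+1096190550=17505749898  T[17][7]=7·3281882604+2734926558=25708104786  T[17][8]=8·2141764053+3281882604=20415995028  T[17][9]=9·820784250+2141764053=9528822303  T[17][10]=10·193754990+820784250=2758334150  T[17][11]=11·28936908+193754990=512060978  T[17][12]=12·2757118+28936908=62022324  T[17][13]=13·165620+2757118=4910178  T[17][14]=14·6020+165620=249900  T[17][15]=15·120+6020=7820  T[17][16]=16·1+120=136  T[17][17]=17·0+1=1
row 18: T[18][1]=1·1+0=1  T[18][2]=2·65535+1=131071  T[18][3]=3·21457825+65535=64439010  T[18][4]=4·694337290+21457825=2798806985  T[18][5]=5·5652751651+694337290=28958095545  T[18][6]=6·17505749898+5652751651=110687251039  T[18][7]=7·25708104786+17505749898=197462483400  T[18][8]=8·20415995028+25708104786=189036065010  T[18][9]=9·9528822303+20415995028=106175395755  T[18][10]=10·2758334150+9528822303=37112163803  T[18][11]=11·512060978+2758334150=8391004908  T[18][12]=12·62022324+512060978=1256328866  T[18][13]=13·4910178+62022324=125854638  T[18][14]=14·249900+4910178=8408778  T[18][15]=15·7820+249900=367200  T[18][16]=16·136+7820=9996  T[18][17]=17·1+136=153  T[18][18]=18·0+1=1
B_17 = ΣS(17,k) = 1+65535+21457825+694337290+5652751651+17505749898+25708104786+20415995028+9528822303+2758334150+512060978+62022324+4910178+249900+7820+136+1 = 82864869804
B_18 = ΣS(18,k) = 1+131071+64439010+2798806985+28958095545+110687251039+197462483400+189036065010+106175395755+37112163803+8391004908+1256328866+125854638+8408778+367200+9996+153+1 = 682076806159

82864869804, 682076806159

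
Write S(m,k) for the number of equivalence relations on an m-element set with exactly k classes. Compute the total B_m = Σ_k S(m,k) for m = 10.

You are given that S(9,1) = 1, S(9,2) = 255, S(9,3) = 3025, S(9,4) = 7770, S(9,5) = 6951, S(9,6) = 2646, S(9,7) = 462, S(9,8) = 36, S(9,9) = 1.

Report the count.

@10  (10,1):1·1+0→1, (10,2):255·2+1→511, (10,3):3025·3+255→9330, (10,4):7770·4+3025→34105, (10,5):6951·5+7770→42525, (10,6):2646·6+6951→22827, (10,7):462·7+2646→5880, (10,8):36·8+462→750, (10,9):1·9+36→45, (10,10):0·10+1→1
B_10 = ΣS(10,k) = 1+511+9330+34105+42525+22827+5880+750+45+1 = 115975

115975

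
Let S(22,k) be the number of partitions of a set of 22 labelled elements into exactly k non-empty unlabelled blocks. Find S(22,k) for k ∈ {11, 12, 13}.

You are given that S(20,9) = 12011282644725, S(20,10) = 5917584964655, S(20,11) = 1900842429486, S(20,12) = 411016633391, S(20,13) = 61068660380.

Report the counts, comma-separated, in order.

366282500870286, 108823356051137, 22496861868481

[21] T[21,10]:10*5917584964655+12011282644725=71187132291275 · T[21,11]:11*1900842429486+5917584964655=26826851689001 · T[21,12]:12*411016633391+1900842429486=6833042030178 · T[21,13]:13*61068660380+411016633391=1204909218331
[22] T[22,11]:11*26826851689001+71187132291275=366282500870286 · T[22,12]:12*6833042030178+26826851689001=108823356051137 · T[22,13]:13*1204909218331+6833042030178=22496861868481
Read S(22,11) = 366282500870286, S(22,12) = 108823356051137, S(22,13) = 22496861868481.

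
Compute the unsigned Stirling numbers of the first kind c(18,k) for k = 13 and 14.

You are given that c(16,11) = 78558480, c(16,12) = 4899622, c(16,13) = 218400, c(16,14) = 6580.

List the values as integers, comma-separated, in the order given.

@17  (17,12):4899622·16+78558480→156952432, (17,13):218400·16+4899622→8394022, (17,14):6580·16+218400→323680
@18  (18,13):8394022·17+156952432→299650806, (18,14):323680·17+8394022→13896582
Read c(18,13) = 299650806, c(18,14) = 13896582.

299650806, 13896582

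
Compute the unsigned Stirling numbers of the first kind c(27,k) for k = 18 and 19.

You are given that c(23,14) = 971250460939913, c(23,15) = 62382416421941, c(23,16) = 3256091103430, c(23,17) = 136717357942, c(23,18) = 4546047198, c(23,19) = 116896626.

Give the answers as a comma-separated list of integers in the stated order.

28460103232088385, 1182329687817135

[24] T[24,15]:23*62382416421941+971250460939913=2406046038644556 · T[24,16]:23*3256091103430+62382416421941=137272511800831 · T[24,17]:23*136717357942+3256091103430=6400590336096 · T[24,18]:23*4546047198+136717357942=241276443496 · T[24,19]:23*116896626+4546047198=7234669596
[25] T[25,16]:24*137272511800831+2406046038644556=5700586321864500 · T[25,17]:24*6400590336096+137272511800831=290886679867135 · T[25,18]:24*241276443496+6400590336096=12191224980000 · T[25,19]:24*7234669596+241276443496=414908513800
[26] T[26,17]:25*290886679867135+5700586321864500=12972753318542875 · T[26,18]:25*12191224980000+290886679867135=595667304367135 · T[26,19]:25*414908513800+12191224980000=22563937825000
[27] T[27,18]:26*595667304367135+12972753318542875=28460103232088385 · T[27,19]:26*22563937825000+595667304367135=1182329687817135
Read c(27,18) = 28460103232088385, c(27,19) = 1182329687817135.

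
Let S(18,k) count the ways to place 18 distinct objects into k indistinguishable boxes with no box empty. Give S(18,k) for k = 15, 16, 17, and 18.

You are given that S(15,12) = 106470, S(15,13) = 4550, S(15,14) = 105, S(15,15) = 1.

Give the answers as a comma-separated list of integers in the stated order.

@16  (16,13):4550·13+106470→165620, (16,14):105·14+4550→6020, (16,15):1·15+105→120, (16,16):0·16+1→1
@17  (17,14):6020·14+165620→249900, (17,15):120·15+6020→7820, (17,16):1·16+120→136, (17,17):0·17+1→1
@18  (18,15):7820·15+249900→367200, (18,16):136·16+7820→9996, (18,17):1·17+136→153, (18,18):0·18+1→1
Read S(18,15) = 367200, S(18,16) = 9996, S(18,17) = 153, S(18,18) = 1.

367200, 9996, 153, 1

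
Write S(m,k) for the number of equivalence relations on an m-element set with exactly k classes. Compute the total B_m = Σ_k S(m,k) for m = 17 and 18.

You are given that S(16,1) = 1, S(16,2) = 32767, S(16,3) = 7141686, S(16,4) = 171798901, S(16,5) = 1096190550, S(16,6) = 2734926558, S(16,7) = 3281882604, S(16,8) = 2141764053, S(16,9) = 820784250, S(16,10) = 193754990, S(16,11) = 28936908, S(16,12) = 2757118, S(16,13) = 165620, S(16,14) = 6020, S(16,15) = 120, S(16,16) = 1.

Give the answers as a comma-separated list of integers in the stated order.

82864869804, 682076806159

i=17: T(17,1)=0+1·1=1 | T(17,2)=1+2·32767=65535 | T(17,3)=32767+3·7141686=21457825 | T(17,4)=7141686+4·171798901=694337290 | T(17,5)=171798901+5·1096190550=5652751651 | T(17,6)=1096190550+6·2734926558=17505749898 | T(17,7)=2734926558+7·3281882604=25708104786 | T(17,8)=3281882604+8·2141764053=20415995028 | T(17,9)=2141764053+9·820784250=9528822303 | T(17,10)=820784250+10·193754990=2758334150 | T(17,11)=193754990+11·28936908=512060978 | T(17,12)=28936908+12·2757118=62022324 | T(17,13)=2757118+13·165620=4910178 | T(17,14)=165620+14·6020=249900 | T(17,15)=6020+15·120=7820 | T(17,16)=120+16·1=136 | T(17,17)=1+17·0=1
i=18: T(18,1)=0+1·1=1 | T(18,2)=1+2·65535=131071 | T(18,3)=65535+3·21457825=64439010 | T(18,4)=21457825+4·694337290=2798806985 | T(18,5)=694337290+5·5652751651=28958095545 | T(18,6)=5652751651+6·17505749898=110687251039 | T(18,7)=17505749898+7·25708104786=197462483400 | T(18,8)=25708104786+8·20415995028=189036065010 | T(18,9)=20415995028+9·9528822303=106175395755 | T(18,10)=9528822303+10·2758334150=37112163803 | T(18,11)=2758334150+11·512060978=8391004908 | T(18,12)=512060978+12·62022324=1256328866 | T(18,13)=62022324+13·4910178=125854638 | T(18,14)=4910178+14·249900=8408778 | T(18,15)=249900+15·7820=367200 | T(18,16)=7820+16·136=9996 | T(18,17)=136+17·1=153 | T(18,18)=1+18·0=1
B_17 = ΣS(17,k) = 1+65535+21457825+694337290+5652751651+17505749898+25708104786+20415995028+9528822303+2758334150+512060978+62022324+4910178+249900+7820+136+1 = 82864869804
B_18 = ΣS(18,k) = 1+131071+64439010+2798806985+28958095545+110687251039+197462483400+189036065010+106175395755+37112163803+8391004908+1256328866+125854638+8408778+367200+9996+153+1 = 682076806159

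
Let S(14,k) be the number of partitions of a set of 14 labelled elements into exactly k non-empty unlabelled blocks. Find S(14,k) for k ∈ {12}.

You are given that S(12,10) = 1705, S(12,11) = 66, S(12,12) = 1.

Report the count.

r13: T_13,11=11×66+1705=2431; T_13,12=12×1+66=78
r14: T_14,12=12×78+2431=3367
Read S(14,12) = 3367.

3367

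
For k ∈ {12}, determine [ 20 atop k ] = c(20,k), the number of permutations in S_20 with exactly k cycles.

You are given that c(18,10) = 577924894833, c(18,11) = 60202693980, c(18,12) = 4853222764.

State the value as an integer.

4465226757381

[19] T[19,11]:18*60202693980+577924894833=1661573386473 · T[19,12]:18*4853222764+60202693980=147560703732
[20] T[20,12]:19*147560703732+1661573386473=4465226757381
Read c(20,12) = 4465226757381.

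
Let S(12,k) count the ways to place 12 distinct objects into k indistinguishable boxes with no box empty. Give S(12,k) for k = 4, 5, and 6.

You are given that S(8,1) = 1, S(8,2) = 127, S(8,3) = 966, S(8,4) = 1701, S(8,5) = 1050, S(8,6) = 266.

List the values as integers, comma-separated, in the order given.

[9] T[9,1]:1*1+0=1 · T[9,2]:2*127+1=255 · T[9,3]:3*966+127=3025 · T[9,4]:4*1701+966=7770 · T[9,5]:5*1050+1701=6951 · T[9,6]:6*266+1050=2646
[10] T[10,2]:2*255+1=511 · T[10,3]:3*3025+255=9330 · T[10,4]:4*7770+3025=34105 · T[10,5]:5*6951+7770=42525 · T[10,6]:6*2646+6951=22827
[11] T[11,3]:3*9330+511=28501 · T[11,4]:4*34105+9330=145750 · T[11,5]:5*42525+34105=246730 · T[11,6]:6*22827+42525=179487
[12] T[12,4]:4*145750+28501=611501 · T[12,5]:5*246730+145750=1379400 · T[12,6]:6*179487+246730=1323652
Read S(12,4) = 611501, S(12,5) = 1379400, S(12,6) = 1323652.

611501, 1379400, 1323652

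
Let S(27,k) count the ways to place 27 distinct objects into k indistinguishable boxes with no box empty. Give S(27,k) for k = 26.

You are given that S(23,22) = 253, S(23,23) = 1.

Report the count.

351

i=24: T(24,23)=253+23·1=276 | T(24,24)=1+24·0=1
i=25: T(25,24)=276+24·1=300 | T(25,25)=1+25·0=1
i=26: T(26,25)=300+25·1=325 | T(26,26)=1+26·0=1
i=27: T(27,26)=325+26·1=351
Read S(27,26) = 351.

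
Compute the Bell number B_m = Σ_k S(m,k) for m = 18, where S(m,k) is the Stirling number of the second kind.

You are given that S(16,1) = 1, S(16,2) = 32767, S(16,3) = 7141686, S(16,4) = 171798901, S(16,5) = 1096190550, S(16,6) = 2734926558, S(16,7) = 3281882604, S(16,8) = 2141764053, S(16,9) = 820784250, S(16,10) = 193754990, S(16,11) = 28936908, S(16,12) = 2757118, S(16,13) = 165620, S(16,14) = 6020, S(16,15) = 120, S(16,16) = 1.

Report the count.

row 17: T[17][1]=1·1+0=1  T[17][2]=2·32767+1=65535  T[17][3]=3·7141686+32767=21457825  T[17][4]=4·171798901+7141686=694337290  T[17][5]=5·1096190550+171798901=5652751651  T[17][6]=6·2734926558+1096190550=17505749898  T[17][7]=7·3281882604+2734926558=25708104786  T[17][8]=8·2141764053+3281882604=20415995028  T[17][9]=9·820784250+2141764053=9528822303  T[17][10]=10·193754990+820784250=2758334150  T[17][11]=11·28936908+193754990=512060978  T[17][12]=12·2757118+28936908=62022324  T[17][13]=13·165620+2757118=4910178  T[17][14]=14·6020+165620=249900  T[17][15]=15·120+6020=7820  T[17][16]=16·1+120=136  T[17][17]=17·0+1=1
row 18: T[18][1]=1·1+0=1  T[18][2]=2·65535+1=131071  T[18][3]=3·21457825+65535=64439010  T[18][4]=4·694337290+21457825=2798806985  T[18][5]=5·5652751651+694337290=28958095545  T[18][6]=6·17505749898+5652751651=110687251039  T[18][7]=7·25708104786+17505749898=197462483400  T[18][8]=8·20415995028+25708104786=189036065010  T[18][9]=9·9528822303+20415995028=106175395755  T[18][10]=10·2758334150+9528822303=37112163803  T[18][11]=11·512060978+2758334150=8391004908  T[18][12]=12·62022324+512060978=1256328866  T[18][13]=13·4910178+62022324=125854638  T[18][14]=14·249900+4910178=8408778  T[18][15]=15·7820+249900=367200  T[18][16]=16·136+7820=9996  T[18][17]=17·1+136=153  T[18][18]=18·0+1=1
B_18 = ΣS(18,k) = 1+131071+64439010+2798806985+28958095545+110687251039+197462483400+189036065010+106175395755+37112163803+8391004908+1256328866+125854638+8408778+367200+9996+153+1 = 682076806159

682076806159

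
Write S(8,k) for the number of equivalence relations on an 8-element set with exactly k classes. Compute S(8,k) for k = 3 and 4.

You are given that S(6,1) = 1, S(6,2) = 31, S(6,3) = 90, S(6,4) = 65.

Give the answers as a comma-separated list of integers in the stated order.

966, 1701

@7  (7,2):31·2+1→63, (7,3):90·3+31→301, (7,4):65·4+90→350
@8  (8,3):301·3+63→966, (8,4):350·4+301→1701
Read S(8,3) = 966, S(8,4) = 1701.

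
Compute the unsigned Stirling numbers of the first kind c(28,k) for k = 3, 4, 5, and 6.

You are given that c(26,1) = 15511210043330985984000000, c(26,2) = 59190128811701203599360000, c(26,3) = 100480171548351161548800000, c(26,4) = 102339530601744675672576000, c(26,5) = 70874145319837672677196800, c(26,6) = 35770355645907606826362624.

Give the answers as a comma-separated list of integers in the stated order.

73689668464006010184007680000, 77226989703299075087834112000, 55278125307966865191587481600, 28969458895980281319670568448

row 27: T[27][2]=26·59190128811701203599360000+15511210043330985984000000=1554454559147562279567360000  T[27][3]=26·100480171548351161548800000+59190128811701203599360000=2671674589068831403868160000  T[27][4]=26·102339530601744675672576000+100480171548351161548800000=2761307967193712729035776000  T[27][5]=26·70874145319837672677196800+102339530601744675672576000=1945067308917524165279692800  T[27][6]=26·35770355645907606826362624+70874145319837672677196800=1000903392113435450162625024
row 28: T[28][3]=27·2671674589068831403868160000+1554454559147562279567360000=73689668464006010184007680000  T[28][4]=27·2761307967193712729035776000+2671674589068831403868160000=77226989703299075087834112000  T[28][5]=27·1945067308917524165279692800+2761307967193712729035776000=55278125307966865191587481600  T[28][6]=27·1000903392113435450162625024+1945067308917524165279692800=28969458895980281319670568448
Read c(28,3) = 73689668464006010184007680000, c(28,4) = 77226989703299075087834112000, c(28,5) = 55278125307966865191587481600, c(28,6) = 28969458895980281319670568448.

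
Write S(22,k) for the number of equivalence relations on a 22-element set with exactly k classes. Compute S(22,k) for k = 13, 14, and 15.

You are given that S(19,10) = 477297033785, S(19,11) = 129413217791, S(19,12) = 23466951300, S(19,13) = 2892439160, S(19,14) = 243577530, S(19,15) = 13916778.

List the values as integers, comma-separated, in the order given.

row 20: T[20][11]=11·129413217791+477297033785=1900842429486  T[20][12]=12·23466951300+129413217791=411016633391  T[20][13]=13·2892439160+23466951300=61068660380  T[20][14]=14·243577530+2892439160=6302524580  T[20][15]=15·13916778+243577530=452329200
row 21: T[21][12]=12·411016633391+1900842429486=6833042030178  T[21][13]=13·61068660380+411016633391=1204909218331  T[21][14]=14·6302524580+61068660380=149304004500  T[21][15]=15·452329200+6302524580=13087462580
row 22: T[22][13]=13·1204909218331+6833042030178=22496861868481  T[22][14]=14·149304004500+1204909218331=3295165281331  T[22][15]=15·13087462580+149304004500=345615943200
Read S(22,13) = 22496861868481, S(22,14) = 3295165281331, S(22,15) = 345615943200.

22496861868481, 3295165281331, 345615943200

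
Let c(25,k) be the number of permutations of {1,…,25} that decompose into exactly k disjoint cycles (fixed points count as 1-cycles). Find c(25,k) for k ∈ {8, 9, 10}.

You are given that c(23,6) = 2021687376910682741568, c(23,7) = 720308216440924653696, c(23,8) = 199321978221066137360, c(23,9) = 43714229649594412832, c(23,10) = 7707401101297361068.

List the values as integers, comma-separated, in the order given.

row 24: T[24][7]=23·720308216440924653696+2021687376910682741568=18588776355051949776576  T[24][8]=23·199321978221066137360+720308216440924653696=5304713715525445812976  T[24][9]=23·43714229649594412832+199321978221066137360=1204749260161737632496  T[24][10]=23·7707401101297361068+43714229649594412832=220984454979433717396
row 25: T[25][8]=24·5304713715525445812976+18588776355051949776576=145901905527662649288000  T[25][9]=24·1204749260161737632496+5304713715525445812976=34218695959407148992880  T[25][10]=24·220984454979433717396+1204749260161737632496=6508376179668146850000
Read c(25,8) = 145901905527662649288000, c(25,9) = 34218695959407148992880, c(25,10) = 6508376179668146850000.

145901905527662649288000, 34218695959407148992880, 6508376179668146850000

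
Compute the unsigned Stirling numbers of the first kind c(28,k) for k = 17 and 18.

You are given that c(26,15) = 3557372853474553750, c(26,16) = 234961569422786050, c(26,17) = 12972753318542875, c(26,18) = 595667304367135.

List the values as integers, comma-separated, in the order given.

row 27: T[27][16]=26·234961569422786050+3557372853474553750=9666373658466991050  T[27][17]=26·12972753318542875+234961569422786050=572253155704900800  T[27][18]=26·595667304367135+12972753318542875=28460103232088385
row 28: T[28][17]=27·572253155704900800+9666373658466991050=25117208862499312650  T[28][18]=27·28460103232088385+572253155704900800=1340675942971287195
Read c(28,17) = 25117208862499312650, c(28,18) = 1340675942971287195.

25117208862499312650, 1340675942971287195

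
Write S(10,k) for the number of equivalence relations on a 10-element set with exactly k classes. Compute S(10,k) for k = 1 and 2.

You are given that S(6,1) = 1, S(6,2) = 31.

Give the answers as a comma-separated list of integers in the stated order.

1, 511

[7] T[7,1]:1*1+0=1 · T[7,2]:2*31+1=63
[8] T[8,1]:1*1+0=1 · T[8,2]:2*63+1=127
[9] T[9,1]:1*1+0=1 · T[9,2]:2*127+1=255
[10] T[10,1]:1*1+0=1 · T[10,2]:2*255+1=511
Read S(10,1) = 1, S(10,2) = 511.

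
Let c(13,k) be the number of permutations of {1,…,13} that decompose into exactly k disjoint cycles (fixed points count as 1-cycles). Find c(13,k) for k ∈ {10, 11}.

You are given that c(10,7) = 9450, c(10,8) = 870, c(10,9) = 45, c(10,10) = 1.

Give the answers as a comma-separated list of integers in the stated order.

r11: T_11,8=10×870+9450=18150; T_11,9=10×45+870=1320; T_11,10=10×1+45=55; T_11,11=10×0+1=1
r12: T_12,9=11×1320+18150=32670; T_12,10=11×55+1320=1925; T_12,11=11×1+55=66
r13: T_13,10=12×1925+32670=55770; T_13,11=12×66+1925=2717
Read c(13,10) = 55770, c(13,11) = 2717.

55770, 2717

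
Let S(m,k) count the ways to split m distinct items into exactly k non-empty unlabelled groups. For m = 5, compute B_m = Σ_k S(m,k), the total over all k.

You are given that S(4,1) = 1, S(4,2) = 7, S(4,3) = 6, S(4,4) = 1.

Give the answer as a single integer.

row 5: T[5][1]=1·1+0=1  T[5][2]=2·7+1=15  T[5][3]=3·6+7=25  T[5][4]=4·1+6=10  T[5][5]=5·0+1=1
B_5 = ΣS(5,k) = 1+15+25+10+1 = 52

52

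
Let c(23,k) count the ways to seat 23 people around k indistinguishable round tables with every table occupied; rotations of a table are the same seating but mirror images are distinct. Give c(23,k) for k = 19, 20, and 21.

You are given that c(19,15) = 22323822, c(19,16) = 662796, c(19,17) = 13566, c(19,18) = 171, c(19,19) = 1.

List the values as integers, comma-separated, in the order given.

r20: T_20,16=19×662796+22323822=34916946; T_20,17=19×13566+662796=920550; T_20,18=19×171+13566=16815; T_20,19=19×1+171=190; T_20,20=19×0+1=1
r21: T_21,17=20×920550+34916946=53327946; T_21,18=20×16815+920550=1256850; T_21,19=20×190+16815=20615; T_21,20=20×1+190=210; T_21,21=20×0+1=1
r22: T_22,18=21×1256850+53327946=79721796; T_22,19=21×20615+1256850=1689765; T_22,20=21×210+20615=25025; T_22,21=21×1+210=231
r23: T_23,19=22×1689765+79721796=116896626; T_23,20=22×25025+1689765=2240315; T_23,21=22×231+25025=30107
Read c(23,19) = 116896626, c(23,20) = 2240315, c(23,21) = 30107.

116896626, 2240315, 30107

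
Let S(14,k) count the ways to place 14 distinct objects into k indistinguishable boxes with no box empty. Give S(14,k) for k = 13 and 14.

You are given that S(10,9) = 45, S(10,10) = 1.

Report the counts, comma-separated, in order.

row 11: T[11][10]=10·1+45=55  T[11][11]=11·0+1=1
row 12: T[12][11]=11·1+55=66  T[12][12]=12·0+1=1
row 13: T[13][12]=12·1+66=78  T[13][13]=13·0+1=1
row 14: T[14][13]=13·1+78=91  T[14][14]=14·0+1=1
Read S(14,13) = 91, S(14,14) = 1.

91, 1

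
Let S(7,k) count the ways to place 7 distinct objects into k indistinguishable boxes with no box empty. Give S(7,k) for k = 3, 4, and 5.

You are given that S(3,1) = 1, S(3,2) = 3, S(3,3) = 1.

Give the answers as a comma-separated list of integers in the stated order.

301, 350, 140

[4] T[4,1]:1*1+0=1 · T[4,2]:2*3+1=7 · T[4,3]:3*1+3=6 · T[4,4]:4*0+1=1
[5] T[5,1]:1*1+0=1 · T[5,2]:2*7+1=15 · T[5,3]:3*6+7=25 · T[5,4]:4*1+6=10 · T[5,5]:5*0+1=1
[6] T[6,2]:2*15+1=31 · T[6,3]:3*25+15=90 · T[6,4]:4*10+25=65 · T[6,5]:5*1+10=15
[7] T[7,3]:3*90+31=301 · T[7,4]:4*65+90=350 · T[7,5]:5*15+65=140
Read S(7,3) = 301, S(7,4) = 350, S(7,5) = 140.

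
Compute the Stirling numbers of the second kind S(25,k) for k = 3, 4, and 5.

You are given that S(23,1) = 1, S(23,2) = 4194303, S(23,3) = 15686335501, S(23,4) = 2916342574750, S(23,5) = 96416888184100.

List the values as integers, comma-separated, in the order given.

141197991025, 46771289738810, 2436684974110751

[24] T[24,2]:2*4194303+1=8388607 · T[24,3]:3*15686335501+4194303=47063200806 · T[24,4]:4*2916342574750+15686335501=11681056634501 · T[24,5]:5*96416888184100+2916342574750=485000783495250
[25] T[25,3]:3*47063200806+8388607=141197991025 · T[25,4]:4*11681056634501+47063200806=46771289738810 · T[25,5]:5*485000783495250+11681056634501=2436684974110751
Read S(25,3) = 141197991025, S(25,4) = 46771289738810, S(25,5) = 2436684974110751.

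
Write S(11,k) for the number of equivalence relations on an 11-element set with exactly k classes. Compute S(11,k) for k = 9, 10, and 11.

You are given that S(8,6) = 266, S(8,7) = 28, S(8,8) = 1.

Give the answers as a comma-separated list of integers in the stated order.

r9: T_9,7=7×28+266=462; T_9,8=8×1+28=36; T_9,9=9×0+1=1
r10: T_10,8=8×36+462=750; T_10,9=9×1+36=45; T_10,10=10×0+1=1
r11: T_11,9=9×45+750=1155; T_11,10=10×1+45=55; T_11,11=11×0+1=1
Read S(11,9) = 1155, S(11,10) = 55, S(11,11) = 1.

1155, 55, 1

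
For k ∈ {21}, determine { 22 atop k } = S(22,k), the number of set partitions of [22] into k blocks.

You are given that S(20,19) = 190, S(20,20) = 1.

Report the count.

231

row 21: T[21][20]=20·1+190=210  T[21][21]=21·0+1=1
row 22: T[22][21]=21·1+210=231
Read S(22,21) = 231.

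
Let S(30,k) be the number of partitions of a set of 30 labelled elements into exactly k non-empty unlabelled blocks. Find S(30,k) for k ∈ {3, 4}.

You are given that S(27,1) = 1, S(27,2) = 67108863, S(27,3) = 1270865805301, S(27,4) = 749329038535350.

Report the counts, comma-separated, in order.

34314651811530, 48004081105038305

i=28: T(28,1)=0+1·1=1 | T(28,2)=1+2·67108863=134217727 | T(28,3)=67108863+3·1270865805301=3812664524766 | T(28,4)=1270865805301+4·749329038535350=2998587019946701
i=29: T(29,2)=1+2·134217727=268435455 | T(29,3)=134217727+3·3812664524766=11438127792025 | T(29,4)=3812664524766+4·2998587019946701=11998160744311570
i=30: T(30,3)=268435455+3·11438127792025=34314651811530 | T(30,4)=11438127792025+4·11998160744311570=48004081105038305
Read S(30,3) = 34314651811530, S(30,4) = 48004081105038305.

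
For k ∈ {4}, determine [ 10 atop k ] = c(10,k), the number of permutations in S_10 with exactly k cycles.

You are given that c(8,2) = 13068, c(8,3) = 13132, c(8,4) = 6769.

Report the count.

[9] T[9,3]:8*13132+13068=118124 · T[9,4]:8*6769+13132=67284
[10] T[10,4]:9*67284+118124=723680
Read c(10,4) = 723680.

723680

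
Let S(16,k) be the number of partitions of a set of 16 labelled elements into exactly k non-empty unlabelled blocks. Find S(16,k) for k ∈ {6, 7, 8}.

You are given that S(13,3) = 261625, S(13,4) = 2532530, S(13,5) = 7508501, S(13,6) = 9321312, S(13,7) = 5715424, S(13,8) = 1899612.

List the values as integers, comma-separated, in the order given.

@14  (14,4):2532530·4+261625→10391745, (14,5):7508501·5+2532530→40075035, (14,6):9321312·6+7508501→63436373, (14,7):5715424·7+9321312→49329280, (14,8):1899612·8+5715424→20912320
@15  (15,5):40075035·5+10391745→210766920, (15,6):63436373·6+40075035→420693273, (15,7):49329280·7+63436373→408741333, (15,8):20912320·8+49329280→216627840
@16  (16,6):420693273·6+210766920→2734926558, (16,7):408741333·7+420693273→3281882604, (16,8):216627840·8+408741333→2141764053
Read S(16,6) = 2734926558, S(16,7) = 3281882604, S(16,8) = 2141764053.

2734926558, 3281882604, 2141764053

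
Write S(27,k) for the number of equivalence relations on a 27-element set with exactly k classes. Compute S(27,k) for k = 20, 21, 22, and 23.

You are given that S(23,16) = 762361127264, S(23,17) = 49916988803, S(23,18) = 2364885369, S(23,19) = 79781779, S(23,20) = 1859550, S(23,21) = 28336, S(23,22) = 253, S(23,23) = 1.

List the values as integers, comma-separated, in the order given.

12246296312250, 495564056130, 15015551265, 333832005

[24] T[24,17]:17*49916988803+762361127264=1610949936915 · T[24,18]:18*2364885369+49916988803=92484925445 · T[24,19]:19*79781779+2364885369=3880739170 · T[24,20]:20*1859550+79781779=116972779 · T[24,21]:21*28336+1859550=2454606 · T[24,22]:22*253+28336=33902 · T[24,23]:23*1+253=276
[25] T[25,18]:18*92484925445+1610949936915=3275678594925 · T[25,19]:19*3880739170+92484925445=166218969675 · T[25,20]:20*116972779+3880739170=6220194750 · T[25,21]:21*2454606+116972779=168519505 · T[25,22]:22*33902+2454606=3200450 · T[25,23]:23*276+33902=40250
[26] T[26,19]:19*166218969675+3275678594925=6433839018750 · T[26,20]:20*6220194750+166218969675=290622864675 · T[26,21]:21*168519505+6220194750=9759104355 · T[26,22]:22*3200450+168519505=238929405 · T[26,23]:23*40250+3200450=4126200
[27] T[27,20]:20*290622864675+6433839018750=12246296312250 · T[27,21]:21*9759104355+290622864675=495564056130 · T[27,22]:22*238929405+9759104355=15015551265 · T[27,23]:23*4126200+238929405=333832005
Read S(27,20) = 12246296312250, S(27,21) = 495564056130, S(27,22) = 15015551265, S(27,23) = 333832005.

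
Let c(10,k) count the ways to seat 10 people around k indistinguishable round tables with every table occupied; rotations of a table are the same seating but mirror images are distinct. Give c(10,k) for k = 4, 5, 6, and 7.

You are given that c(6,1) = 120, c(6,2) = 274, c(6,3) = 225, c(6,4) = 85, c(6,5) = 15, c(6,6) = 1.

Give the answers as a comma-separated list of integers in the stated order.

@7  (7,1):120·6+0→720, (7,2):274·6+120→1764, (7,3):225·6+274→1624, (7,4):85·6+225→735, (7,5):15·6+85→175, (7,6):1·6+15→21, (7,7):0·6+1→1
@8  (8,2):1764·7+720→13068, (8,3):1624·7+1764→13132, (8,4):735·7+1624→6769, (8,5):175·7+735→1960, (8,6):21·7+175→322, (8,7):1·7+21→28
@9  (9,3):13132·8+13068→118124, (9,4):6769·8+13132→67284, (9,5):1960·8+6769→22449, (9,6):322·8+1960→4536, (9,7):28·8+322→546
@10  (10,4):67284·9+118124→723680, (10,5):22449·9+67284→269325, (10,6):4536·9+22449→63273, (10,7):546·9+4536→9450
Read c(10,4) = 723680, c(10,5) = 269325, c(10,6) = 63273, c(10,7) = 9450.

723680, 269325, 63273, 9450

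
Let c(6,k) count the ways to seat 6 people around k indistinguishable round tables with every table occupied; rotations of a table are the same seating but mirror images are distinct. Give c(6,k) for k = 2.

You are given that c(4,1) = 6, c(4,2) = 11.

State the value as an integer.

[5] T[5,1]:4*6+0=24 · T[5,2]:4*11+6=50
[6] T[6,2]:5*50+24=274
Read c(6,2) = 274.

274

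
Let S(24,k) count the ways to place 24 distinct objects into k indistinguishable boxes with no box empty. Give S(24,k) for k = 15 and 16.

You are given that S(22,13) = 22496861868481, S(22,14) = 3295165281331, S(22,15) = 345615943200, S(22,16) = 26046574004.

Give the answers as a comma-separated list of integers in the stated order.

r23: T_23,14=14×3295165281331+22496861868481=68629175807115; T_23,15=15×345615943200+3295165281331=8479404429331; T_23,16=16×26046574004+345615943200=762361127264
r24: T_24,15=15×8479404429331+68629175807115=195820242247080; T_24,16=16×762361127264+8479404429331=20677182465555
Read S(24,15) = 195820242247080, S(24,16) = 20677182465555.

195820242247080, 20677182465555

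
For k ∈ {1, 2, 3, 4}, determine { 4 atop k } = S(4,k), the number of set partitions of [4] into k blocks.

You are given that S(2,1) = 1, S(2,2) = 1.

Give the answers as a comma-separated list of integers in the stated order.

@3  (3,1):1·1+0→1, (3,2):1·2+1→3, (3,3):0·3+1→1
@4  (4,1):1·1+0→1, (4,2):3·2+1→7, (4,3):1·3+3→6, (4,4):0·4+1→1
Read S(4,1) = 1, S(4,2) = 7, S(4,3) = 6, S(4,4) = 1.

1, 7, 6, 1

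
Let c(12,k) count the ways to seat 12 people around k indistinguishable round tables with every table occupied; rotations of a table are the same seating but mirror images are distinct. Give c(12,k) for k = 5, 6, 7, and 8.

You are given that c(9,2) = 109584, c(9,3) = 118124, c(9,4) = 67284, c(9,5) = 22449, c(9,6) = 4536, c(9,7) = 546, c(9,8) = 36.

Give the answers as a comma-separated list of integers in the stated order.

i=10: T(10,3)=109584+9·118124=1172700 | T(10,4)=118124+9·67284=723680 | T(10,5)=67284+9·22449=269325 | T(10,6)=22449+9·4536=63273 | T(10,7)=4536+9·546=9450 | T(10,8)=546+9·36=870
i=11: T(11,4)=1172700+10·723680=8409500 | T(11,5)=723680+10·269325=3416930 | T(11,6)=269325+10·63273=902055 | T(11,7)=63273+10·9450=157773 | T(11,8)=9450+10·870=18150
i=12: T(12,5)=8409500+11·3416930=45995730 | T(12,6)=3416930+11·902055=13339535 | T(12,7)=902055+11·157773=2637558 | T(12,8)=157773+11·18150=357423
Read c(12,5) = 45995730, c(12,6) = 13339535, c(12,7) = 2637558, c(12,8) = 357423.

45995730, 13339535, 2637558, 357423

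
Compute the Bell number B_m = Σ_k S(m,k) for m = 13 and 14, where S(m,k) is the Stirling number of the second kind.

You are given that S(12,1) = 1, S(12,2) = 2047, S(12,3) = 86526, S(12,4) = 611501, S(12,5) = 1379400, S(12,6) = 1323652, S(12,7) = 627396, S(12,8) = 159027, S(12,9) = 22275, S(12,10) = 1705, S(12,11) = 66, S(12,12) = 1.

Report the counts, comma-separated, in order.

27644437, 190899322

r13: T_13,1=1×1+0=1; T_13,2=2×2047+1=4095; T_13,3=3×86526+2047=261625; T_13,4=4×611501+86526=2532530; T_13,5=5×1379400+611501=7508501; T_13,6=6×1323652+1379400=9321312; T_13,7=7×627396+1323652=5715424; T_13,8=8×159027+627396=1899612; T_13,9=9×22275+159027=359502; T_13,10=10×1705+22275=39325; T_13,11=11×66+1705=2431; T_13,12=12×1+66=78; T_13,13=13×0+1=1
r14: T_14,1=1×1+0=1; T_14,2=2×4095+1=8191; T_14,3=3×261625+4095=788970; T_14,4=4×2532530+261625=10391745; T_14,5=5×7508501+2532530=40075035; T_14,6=6×9321312+7508501=63436373; T_14,7=7×5715424+9321312=49329280; T_14,8=8×1899612+5715424=20912320; T_14,9=9×359502+1899612=5135130; T_14,10=10×39325+359502=752752; T_14,11=11×2431+39325=66066; T_14,12=12×78+2431=3367; T_14,13=13×1+78=91; T_14,14=14×0+1=1
B_13 = ΣS(13,k) = 1+4095+261625+2532530+7508501+9321312+5715424+1899612+359502+39325+2431+78+1 = 27644437
B_14 = ΣS(14,k) = 1+8191+788970+10391745+40075035+63436373+49329280+20912320+5135130+752752+66066+3367+91+1 = 190899322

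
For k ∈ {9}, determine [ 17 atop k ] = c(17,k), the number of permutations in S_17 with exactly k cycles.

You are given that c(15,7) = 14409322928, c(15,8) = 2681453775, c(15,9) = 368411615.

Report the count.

i=16: T(16,8)=14409322928+15·2681453775=54631129553 | T(16,9)=2681453775+15·368411615=8207628000
i=17: T(17,9)=54631129553+16·8207628000=185953177553
Read c(17,9) = 185953177553.

185953177553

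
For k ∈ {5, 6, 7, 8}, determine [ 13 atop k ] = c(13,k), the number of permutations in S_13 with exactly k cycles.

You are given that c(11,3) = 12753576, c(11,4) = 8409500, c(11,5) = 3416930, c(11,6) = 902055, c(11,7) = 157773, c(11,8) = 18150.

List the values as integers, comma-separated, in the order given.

[12] T[12,4]:11*8409500+12753576=105258076 · T[12,5]:11*3416930+8409500=45995730 · T[12,6]:11*902055+3416930=13339535 · T[12,7]:11*157773+902055=2637558 · T[12,8]:11*18150+157773=357423
[13] T[13,5]:12*45995730+105258076=657206836 · T[13,6]:12*13339535+45995730=206070150 · T[13,7]:12*2637558+13339535=44990231 · T[13,8]:12*357423+2637558=6926634
Read c(13,5) = 657206836, c(13,6) = 206070150, c(13,7) = 44990231, c(13,8) = 6926634.

657206836, 206070150, 44990231, 6926634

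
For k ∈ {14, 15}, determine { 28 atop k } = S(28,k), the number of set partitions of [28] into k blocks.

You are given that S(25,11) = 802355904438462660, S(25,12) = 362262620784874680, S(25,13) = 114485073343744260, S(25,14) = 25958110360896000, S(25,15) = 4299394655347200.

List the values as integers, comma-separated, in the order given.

i=26: T(26,12)=802355904438462660+12·362262620784874680=5149507353856958820 | T(26,13)=362262620784874680+13·114485073343744260=1850568574253550060 | T(26,14)=114485073343744260+14·25958110360896000=477898618396288260 | T(26,15)=25958110360896000+15·4299394655347200=90449030191104000
i=27: T(27,13)=5149507353856958820+13·1850568574253550060=29206898819153109600 | T(27,14)=1850568574253550060+14·477898618396288260=8541149231801585700 | T(27,15)=477898618396288260+15·90449030191104000=1834634071262848260
i=28: T(28,14)=29206898819153109600+14·8541149231801585700=148782988064375309400 | T(28,15)=8541149231801585700+15·1834634071262848260=36060660300744309600
Read S(28,14) = 148782988064375309400, S(28,15) = 36060660300744309600.

148782988064375309400, 36060660300744309600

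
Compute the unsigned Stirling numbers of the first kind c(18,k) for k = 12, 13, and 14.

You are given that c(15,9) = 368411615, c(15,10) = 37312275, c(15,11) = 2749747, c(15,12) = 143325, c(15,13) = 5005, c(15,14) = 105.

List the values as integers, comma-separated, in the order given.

@16  (16,10):37312275·15+368411615→928095740, (16,11):2749747·15+37312275→78558480, (16,12):143325·15+2749747→4899622, (16,13):5005·15+143325→218400, (16,14):105·15+5005→6580
@17  (17,11):78558480·16+928095740→2185031420, (17,12):4899622·16+78558480→156952432, (17,13):218400·16+4899622→8394022, (17,14):6580·16+218400→323680
@18  (18,12):156952432·17+2185031420→4853222764, (18,13):8394022·17+156952432→299650806, (18,14):323680·17+8394022→13896582
Read c(18,12) = 4853222764, c(18,13) = 299650806, c(18,14) = 13896582.

4853222764, 299650806, 13896582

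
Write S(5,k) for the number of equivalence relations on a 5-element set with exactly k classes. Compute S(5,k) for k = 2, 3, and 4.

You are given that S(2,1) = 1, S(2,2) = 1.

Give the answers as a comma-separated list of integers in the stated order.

[3] T[3,1]:1*1+0=1 · T[3,2]:2*1+1=3 · T[3,3]:3*0+1=1
[4] T[4,1]:1*1+0=1 · T[4,2]:2*3+1=7 · T[4,3]:3*1+3=6 · T[4,4]:4*0+1=1
[5] T[5,2]:2*7+1=15 · T[5,3]:3*6+7=25 · T[5,4]:4*1+6=10
Read S(5,2) = 15, S(5,3) = 25, S(5,4) = 10.

15, 25, 10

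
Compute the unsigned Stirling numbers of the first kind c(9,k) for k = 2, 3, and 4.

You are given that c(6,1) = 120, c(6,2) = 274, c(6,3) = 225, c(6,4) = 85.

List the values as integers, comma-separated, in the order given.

109584, 118124, 67284

[7] T[7,1]:6*120+0=720 · T[7,2]:6*274+120=1764 · T[7,3]:6*225+274=1624 · T[7,4]:6*85+225=735
[8] T[8,1]:7*720+0=5040 · T[8,2]:7*1764+720=13068 · T[8,3]:7*1624+1764=13132 · T[8,4]:7*735+1624=6769
[9] T[9,2]:8*13068+5040=109584 · T[9,3]:8*13132+13068=118124 · T[9,4]:8*6769+13132=67284
Read c(9,2) = 109584, c(9,3) = 118124, c(9,4) = 67284.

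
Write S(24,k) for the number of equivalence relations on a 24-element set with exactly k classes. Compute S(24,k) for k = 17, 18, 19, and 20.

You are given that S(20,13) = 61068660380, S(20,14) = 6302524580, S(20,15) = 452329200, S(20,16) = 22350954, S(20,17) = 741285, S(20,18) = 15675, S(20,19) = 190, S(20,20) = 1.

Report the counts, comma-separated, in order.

r21: T_21,14=14×6302524580+61068660380=149304004500; T_21,15=15×452329200+6302524580=13087462580; T_21,16=16×22350954+452329200=809944464; T_21,17=17×741285+22350954=34952799; T_21,18=18×15675+741285=1023435; T_21,19=19×190+15675=19285; T_21,20=20×1+190=210
r22: T_22,15=15×13087462580+149304004500=345615943200; T_22,16=16×809944464+13087462580=26046574004; T_22,17=17×34952799+809944464=1404142047; T_22,18=18×1023435+34952799=53374629; T_22,19=19×19285+1023435=1389850; T_22,20=20×210+19285=23485
r23: T_23,16=16×26046574004+345615943200=762361127264; T_23,17=17×1404142047+26046574004=49916988803; T_23,18=18×53374629+1404142047=2364885369; T_23,19=19×1389850+53374629=79781779; T_23,20=20×23485+1389850=1859550
r24: T_24,17=17×49916988803+762361127264=1610949936915; T_24,18=18×2364885369+49916988803=92484925445; T_24,19=19×79781779+2364885369=3880739170; T_24,20=20×1859550+79781779=116972779
Read S(24,17) = 1610949936915, S(24,18) = 92484925445, S(24,19) = 3880739170, S(24,20) = 116972779.

1610949936915, 92484925445, 3880739170, 116972779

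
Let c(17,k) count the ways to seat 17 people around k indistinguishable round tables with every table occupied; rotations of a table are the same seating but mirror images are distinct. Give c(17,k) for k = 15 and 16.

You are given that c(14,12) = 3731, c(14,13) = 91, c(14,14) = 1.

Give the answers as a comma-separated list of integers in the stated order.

8500, 136

r15: T_15,13=14×91+3731=5005; T_15,14=14×1+91=105; T_15,15=14×0+1=1
r16: T_16,14=15×105+5005=6580; T_16,15=15×1+105=120; T_16,16=15×0+1=1
r17: T_17,15=16×120+6580=8500; T_17,16=16×1+120=136
Read c(17,15) = 8500, c(17,16) = 136.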